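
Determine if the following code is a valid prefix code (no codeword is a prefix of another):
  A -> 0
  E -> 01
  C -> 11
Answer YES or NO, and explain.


Checking each pair (does one codeword prefix another?):
  A='0' vs E='01': prefix -- VIOLATION

NO -- this is NOT a valid prefix code. A (0) is a prefix of E (01).


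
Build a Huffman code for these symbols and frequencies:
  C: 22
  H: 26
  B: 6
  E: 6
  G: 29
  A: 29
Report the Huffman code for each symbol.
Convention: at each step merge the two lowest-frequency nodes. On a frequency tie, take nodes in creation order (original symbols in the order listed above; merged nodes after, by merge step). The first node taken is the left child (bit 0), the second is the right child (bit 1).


Huffman tree construction:
Step 1: Merge B(6) + E(6) = 12
Step 2: Merge (B+E)(12) + C(22) = 34
Step 3: Merge H(26) + G(29) = 55
Step 4: Merge A(29) + ((B+E)+C)(34) = 63
Step 5: Merge (H+G)(55) + (A+((B+E)+C))(63) = 118
Read each symbol's code off the tree from the root (left child = 0, right child = 1).

Codes:
  C: 111 (length 3)
  H: 00 (length 2)
  B: 1100 (length 4)
  E: 1101 (length 4)
  G: 01 (length 2)
  A: 10 (length 2)
Average code length: 282/118 = 2.3898 bits/symbol


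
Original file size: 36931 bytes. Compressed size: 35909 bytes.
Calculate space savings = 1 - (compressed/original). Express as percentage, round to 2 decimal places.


ratio = compressed/original = 35909/36931 = 0.972327
savings = 1 - ratio = 1 - 0.972327 = 0.027673
as a percentage: 0.027673 * 100 = 2.77%

Space savings = 1 - 35909/36931 = 2.77%


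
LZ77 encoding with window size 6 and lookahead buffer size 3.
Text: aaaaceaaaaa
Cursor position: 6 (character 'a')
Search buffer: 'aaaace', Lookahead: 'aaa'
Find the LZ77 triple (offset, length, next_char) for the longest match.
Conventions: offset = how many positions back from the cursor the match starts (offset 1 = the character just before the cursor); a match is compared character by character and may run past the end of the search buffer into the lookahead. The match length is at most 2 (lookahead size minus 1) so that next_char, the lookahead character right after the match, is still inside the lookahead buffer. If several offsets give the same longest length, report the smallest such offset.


Try each offset into the search buffer:
  offset=1 (pos 5, char 'e'): match length 0
  offset=2 (pos 4, char 'c'): match length 0
  offset=3 (pos 3, char 'a'): match length 1
  offset=4 (pos 2, char 'a'): match length 2
  offset=5 (pos 1, char 'a'): match length 2
  offset=6 (pos 0, char 'a'): match length 2
Longest match has length 2, found at offsets 4, 5, 6; take the smallest, offset 4.
next_char = character at position 6 + 2 = 8 -> 'a'

Best match: offset=4, length=2 (matching 'aa' starting at position 2)
LZ77 triple: (4, 2, 'a')


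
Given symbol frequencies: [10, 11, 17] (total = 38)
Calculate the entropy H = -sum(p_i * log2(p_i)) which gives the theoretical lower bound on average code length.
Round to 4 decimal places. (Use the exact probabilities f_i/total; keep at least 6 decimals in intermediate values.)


Per-symbol terms -p_i * log2(p_i) with p_i = f_i/38:
  p = 10/38 = 0.263158: log2(p) = -1.925999, -p*log2(p) = 0.506842
  p = 11/38 = 0.289474: log2(p) = -1.788496, -p*log2(p) = 0.517722
  p = 17/38 = 0.447368: log2(p) = -1.160465, -p*log2(p) = 0.519155
H = 0.506842 + 0.517722 + 0.519155 = 1.543719

H = 1.5437 bits/symbol


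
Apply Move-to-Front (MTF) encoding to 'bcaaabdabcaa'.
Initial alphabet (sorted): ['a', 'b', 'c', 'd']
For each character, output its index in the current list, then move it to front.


MTF encoding:
'b': index 1 in ['a', 'b', 'c', 'd'] -> ['b', 'a', 'c', 'd']
'c': index 2 in ['b', 'a', 'c', 'd'] -> ['c', 'b', 'a', 'd']
'a': index 2 in ['c', 'b', 'a', 'd'] -> ['a', 'c', 'b', 'd']
'a': index 0 in ['a', 'c', 'b', 'd'] -> ['a', 'c', 'b', 'd']
'a': index 0 in ['a', 'c', 'b', 'd'] -> ['a', 'c', 'b', 'd']
'b': index 2 in ['a', 'c', 'b', 'd'] -> ['b', 'a', 'c', 'd']
'd': index 3 in ['b', 'a', 'c', 'd'] -> ['d', 'b', 'a', 'c']
'a': index 2 in ['d', 'b', 'a', 'c'] -> ['a', 'd', 'b', 'c']
'b': index 2 in ['a', 'd', 'b', 'c'] -> ['b', 'a', 'd', 'c']
'c': index 3 in ['b', 'a', 'd', 'c'] -> ['c', 'b', 'a', 'd']
'a': index 2 in ['c', 'b', 'a', 'd'] -> ['a', 'c', 'b', 'd']
'a': index 0 in ['a', 'c', 'b', 'd'] -> ['a', 'c', 'b', 'd']


Output: [1, 2, 2, 0, 0, 2, 3, 2, 2, 3, 2, 0]


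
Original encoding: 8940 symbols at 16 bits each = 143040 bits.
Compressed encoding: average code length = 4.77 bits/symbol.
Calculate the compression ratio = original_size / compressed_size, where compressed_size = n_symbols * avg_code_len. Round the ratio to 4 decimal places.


original_size = n_symbols * orig_bits = 8940 * 16 = 143040 bits
compressed_size = n_symbols * avg_code_len = 8940 * 4.77 = 42643.8 bits
ratio = original_size / compressed_size = 143040 / 42643.8 = 3.3543

Compression ratio = 3.3543


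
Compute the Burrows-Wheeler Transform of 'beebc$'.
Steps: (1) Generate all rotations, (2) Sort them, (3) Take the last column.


Rotations (sorted):
  0: $beebc -> last char: c
  1: bc$bee -> last char: e
  2: beebc$ -> last char: $
  3: c$beeb -> last char: b
  4: ebc$be -> last char: e
  5: eebc$b -> last char: b


BWT = ce$beb


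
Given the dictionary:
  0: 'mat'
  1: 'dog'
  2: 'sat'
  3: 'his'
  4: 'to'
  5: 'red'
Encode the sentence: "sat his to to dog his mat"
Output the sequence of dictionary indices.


Look up each word in the dictionary:
  'sat' -> 2
  'his' -> 3
  'to' -> 4
  'to' -> 4
  'dog' -> 1
  'his' -> 3
  'mat' -> 0

Encoded: [2, 3, 4, 4, 1, 3, 0]


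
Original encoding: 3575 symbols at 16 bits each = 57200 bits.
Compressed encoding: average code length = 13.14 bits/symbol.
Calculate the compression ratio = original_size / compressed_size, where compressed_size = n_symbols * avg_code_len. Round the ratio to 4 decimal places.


original_size = n_symbols * orig_bits = 3575 * 16 = 57200 bits
compressed_size = n_symbols * avg_code_len = 3575 * 13.14 = 46975.5 bits
ratio = original_size / compressed_size = 57200 / 46975.5 = 1.2177

Compression ratio = 1.2177


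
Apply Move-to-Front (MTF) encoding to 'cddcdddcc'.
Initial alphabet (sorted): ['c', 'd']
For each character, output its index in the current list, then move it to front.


MTF encoding:
'c': index 0 in ['c', 'd'] -> ['c', 'd']
'd': index 1 in ['c', 'd'] -> ['d', 'c']
'd': index 0 in ['d', 'c'] -> ['d', 'c']
'c': index 1 in ['d', 'c'] -> ['c', 'd']
'd': index 1 in ['c', 'd'] -> ['d', 'c']
'd': index 0 in ['d', 'c'] -> ['d', 'c']
'd': index 0 in ['d', 'c'] -> ['d', 'c']
'c': index 1 in ['d', 'c'] -> ['c', 'd']
'c': index 0 in ['c', 'd'] -> ['c', 'd']


Output: [0, 1, 0, 1, 1, 0, 0, 1, 0]


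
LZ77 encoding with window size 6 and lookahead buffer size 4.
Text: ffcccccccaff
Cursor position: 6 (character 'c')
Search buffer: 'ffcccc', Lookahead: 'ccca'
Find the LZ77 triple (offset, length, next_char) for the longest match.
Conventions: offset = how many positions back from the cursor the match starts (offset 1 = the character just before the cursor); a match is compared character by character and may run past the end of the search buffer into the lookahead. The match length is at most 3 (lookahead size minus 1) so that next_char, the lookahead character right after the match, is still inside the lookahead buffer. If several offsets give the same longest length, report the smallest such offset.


Try each offset into the search buffer:
  offset=1 (pos 5, char 'c'): match length 3
  offset=2 (pos 4, char 'c'): match length 3
  offset=3 (pos 3, char 'c'): match length 3
  offset=4 (pos 2, char 'c'): match length 3
  offset=5 (pos 1, char 'f'): match length 0
  offset=6 (pos 0, char 'f'): match length 0
Longest match has length 3, found at offsets 1, 2, 3, 4; take the smallest, offset 1.
next_char = character at position 6 + 3 = 9 -> 'a'

Best match: offset=1, length=3 (matching 'ccc' starting at position 5)
LZ77 triple: (1, 3, 'a')


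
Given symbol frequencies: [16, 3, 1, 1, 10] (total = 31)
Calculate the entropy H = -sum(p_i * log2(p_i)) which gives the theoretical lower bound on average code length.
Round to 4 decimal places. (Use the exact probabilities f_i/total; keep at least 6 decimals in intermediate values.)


Per-symbol terms -p_i * log2(p_i) with p_i = f_i/31:
  p = 16/31 = 0.516129: log2(p) = -0.954196, -p*log2(p) = 0.492488
  p = 3/31 = 0.096774: log2(p) = -3.369234, -p*log2(p) = 0.326055
  p = 1/31 = 0.032258: log2(p) = -4.954196, -p*log2(p) = 0.159813
  p = 1/31 = 0.032258: log2(p) = -4.954196, -p*log2(p) = 0.159813
  p = 10/31 = 0.322581: log2(p) = -1.632268, -p*log2(p) = 0.526538
H = 0.492488 + 0.326055 + 0.159813 + 0.159813 + 0.526538 = 1.664707

H = 1.6647 bits/symbol


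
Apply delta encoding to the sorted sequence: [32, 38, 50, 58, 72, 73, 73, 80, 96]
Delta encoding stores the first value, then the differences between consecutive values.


First value: 32
Deltas:
  38 - 32 = 6
  50 - 38 = 12
  58 - 50 = 8
  72 - 58 = 14
  73 - 72 = 1
  73 - 73 = 0
  80 - 73 = 7
  96 - 80 = 16


Delta encoded: [32, 6, 12, 8, 14, 1, 0, 7, 16]


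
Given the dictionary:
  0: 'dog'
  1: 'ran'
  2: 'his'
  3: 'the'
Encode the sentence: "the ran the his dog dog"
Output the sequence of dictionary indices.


Look up each word in the dictionary:
  'the' -> 3
  'ran' -> 1
  'the' -> 3
  'his' -> 2
  'dog' -> 0
  'dog' -> 0

Encoded: [3, 1, 3, 2, 0, 0]


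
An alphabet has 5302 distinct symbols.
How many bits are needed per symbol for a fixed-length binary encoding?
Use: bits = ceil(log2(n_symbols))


log2(5302) = 12.3723
Bracket: 2^12 = 4096 < 5302 <= 2^13 = 8192
So ceil(log2(5302)) = 13

bits = ceil(log2(5302)) = ceil(12.3723) = 13 bits


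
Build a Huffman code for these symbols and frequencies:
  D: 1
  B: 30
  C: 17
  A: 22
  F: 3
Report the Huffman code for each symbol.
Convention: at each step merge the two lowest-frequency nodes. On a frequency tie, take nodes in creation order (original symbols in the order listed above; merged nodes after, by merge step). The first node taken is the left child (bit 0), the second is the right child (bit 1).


Huffman tree construction:
Step 1: Merge D(1) + F(3) = 4
Step 2: Merge (D+F)(4) + C(17) = 21
Step 3: Merge ((D+F)+C)(21) + A(22) = 43
Step 4: Merge B(30) + (((D+F)+C)+A)(43) = 73
Read each symbol's code off the tree from the root (left child = 0, right child = 1).

Codes:
  D: 1000 (length 4)
  B: 0 (length 1)
  C: 101 (length 3)
  A: 11 (length 2)
  F: 1001 (length 4)
Average code length: 141/73 = 1.9315 bits/symbol


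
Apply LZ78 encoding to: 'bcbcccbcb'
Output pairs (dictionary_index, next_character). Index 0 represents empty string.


LZ78 encoding steps:
Dictionary: {0: ''}
Step 1: w='' (idx 0), next='b' -> output (0, 'b'), add 'b' as idx 1
Step 2: w='' (idx 0), next='c' -> output (0, 'c'), add 'c' as idx 2
Step 3: w='b' (idx 1), next='c' -> output (1, 'c'), add 'bc' as idx 3
Step 4: w='c' (idx 2), next='c' -> output (2, 'c'), add 'cc' as idx 4
Step 5: w='bc' (idx 3), next='b' -> output (3, 'b'), add 'bcb' as idx 5


Encoded: [(0, 'b'), (0, 'c'), (1, 'c'), (2, 'c'), (3, 'b')]


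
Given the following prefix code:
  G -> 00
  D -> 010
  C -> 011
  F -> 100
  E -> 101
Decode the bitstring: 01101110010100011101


Decoding step by step:
Bits 011 -> C
Bits 011 -> C
Bits 100 -> F
Bits 101 -> E
Bits 00 -> G
Bits 011 -> C
Bits 101 -> E


Decoded message: CCFEGCE


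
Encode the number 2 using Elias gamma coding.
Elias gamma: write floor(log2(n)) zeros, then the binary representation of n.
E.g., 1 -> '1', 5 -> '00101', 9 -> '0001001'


num_bits = floor(log2(2)) + 1 = 2
leading_zeros = num_bits - 1 = 1
binary(2) = 10

Elias gamma(2) = '0' + '10' = 010 (3 bits)


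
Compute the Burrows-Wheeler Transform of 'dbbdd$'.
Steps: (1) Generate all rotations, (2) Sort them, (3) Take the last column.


Rotations (sorted):
  0: $dbbdd -> last char: d
  1: bbdd$d -> last char: d
  2: bdd$db -> last char: b
  3: d$dbbd -> last char: d
  4: dbbdd$ -> last char: $
  5: dd$dbb -> last char: b


BWT = ddbd$b


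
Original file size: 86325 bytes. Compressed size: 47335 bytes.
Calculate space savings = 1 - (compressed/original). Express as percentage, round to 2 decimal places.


ratio = compressed/original = 47335/86325 = 0.548335
savings = 1 - ratio = 1 - 0.548335 = 0.451665
as a percentage: 0.451665 * 100 = 45.17%

Space savings = 1 - 47335/86325 = 45.17%


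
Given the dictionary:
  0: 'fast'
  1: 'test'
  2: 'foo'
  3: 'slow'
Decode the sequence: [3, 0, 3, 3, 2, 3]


Look up each index in the dictionary:
  3 -> 'slow'
  0 -> 'fast'
  3 -> 'slow'
  3 -> 'slow'
  2 -> 'foo'
  3 -> 'slow'

Decoded: "slow fast slow slow foo slow"


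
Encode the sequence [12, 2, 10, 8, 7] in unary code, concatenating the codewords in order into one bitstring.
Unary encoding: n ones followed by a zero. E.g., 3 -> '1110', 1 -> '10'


Encode each number as n ones followed by a terminating 0:
  12 -> 1111111111110 (13 bits)
  2 -> 110 (3 bits)
  10 -> 11111111110 (11 bits)
  8 -> 111111110 (9 bits)
  7 -> 11111110 (8 bits)
Total length = 13 + 3 + 11 + 9 + 8 = 44 bits.

Unary([12, 2, 10, 8, 7]) = 11111111111101101111111111011111111011111110 (44 bits)


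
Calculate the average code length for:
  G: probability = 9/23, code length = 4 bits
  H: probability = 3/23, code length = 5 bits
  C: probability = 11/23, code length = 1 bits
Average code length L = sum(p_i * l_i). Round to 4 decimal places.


Weighted contributions p_i * l_i:
  G: (9/23) * 4 = 36/23
  H: (3/23) * 5 = 15/23
  C: (11/23) * 1 = 11/23
Sum = (36 + 15 + 11)/23 = 62/23

L = 62/23 = 2.6957 bits/symbol


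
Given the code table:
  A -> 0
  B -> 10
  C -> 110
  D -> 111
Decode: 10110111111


Decoding:
10 -> B
110 -> C
111 -> D
111 -> D


Result: BCDD


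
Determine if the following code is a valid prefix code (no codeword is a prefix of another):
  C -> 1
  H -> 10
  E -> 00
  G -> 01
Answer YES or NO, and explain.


Checking each pair (does one codeword prefix another?):
  C='1' vs H='10': prefix -- VIOLATION

NO -- this is NOT a valid prefix code. C (1) is a prefix of H (10).


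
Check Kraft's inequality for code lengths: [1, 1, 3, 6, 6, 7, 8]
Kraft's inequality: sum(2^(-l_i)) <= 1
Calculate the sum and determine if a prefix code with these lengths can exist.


Sum = 2^(-1) + 2^(-1) + 2^(-3) + 2^(-6) + 2^(-6) + 2^(-7) + 2^(-8)
    = 0.5 + 0.5 + 0.125 + 0.015625 + 0.015625 + 0.0078125 + 0.00390625
    = 299/256 = 1.16796875
Since 1.16796875 > 1, Kraft's inequality is NOT satisfied.
A prefix code with these lengths CANNOT exist.

Kraft sum = 1.16796875. Not satisfied.


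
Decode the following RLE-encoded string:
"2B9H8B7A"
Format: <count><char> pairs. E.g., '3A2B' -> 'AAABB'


Expanding each <count><char> pair:
  2B -> 'BB'
  9H -> 'HHHHHHHHH'
  8B -> 'BBBBBBBB'
  7A -> 'AAAAAAA'

Decoded = BBHHHHHHHHHBBBBBBBBAAAAAAA


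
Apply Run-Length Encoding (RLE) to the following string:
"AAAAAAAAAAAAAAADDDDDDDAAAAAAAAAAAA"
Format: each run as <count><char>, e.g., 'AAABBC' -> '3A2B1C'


Scanning runs left to right:
  i=0: run of 'A' x 15 -> '15A'
  i=15: run of 'D' x 7 -> '7D'
  i=22: run of 'A' x 12 -> '12A'

RLE = 15A7D12A


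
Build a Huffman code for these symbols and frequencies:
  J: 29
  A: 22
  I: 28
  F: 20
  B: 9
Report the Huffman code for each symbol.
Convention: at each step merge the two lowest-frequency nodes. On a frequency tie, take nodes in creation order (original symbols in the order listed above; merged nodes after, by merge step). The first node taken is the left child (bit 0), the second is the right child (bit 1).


Huffman tree construction:
Step 1: Merge B(9) + F(20) = 29
Step 2: Merge A(22) + I(28) = 50
Step 3: Merge J(29) + (B+F)(29) = 58
Step 4: Merge (A+I)(50) + (J+(B+F))(58) = 108
Read each symbol's code off the tree from the root (left child = 0, right child = 1).

Codes:
  J: 10 (length 2)
  A: 00 (length 2)
  I: 01 (length 2)
  F: 111 (length 3)
  B: 110 (length 3)
Average code length: 245/108 = 2.2685 bits/symbol


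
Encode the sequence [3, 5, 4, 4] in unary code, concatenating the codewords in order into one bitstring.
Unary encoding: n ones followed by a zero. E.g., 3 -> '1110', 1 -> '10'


Encode each number as n ones followed by a terminating 0:
  3 -> 1110 (4 bits)
  5 -> 111110 (6 bits)
  4 -> 11110 (5 bits)
  4 -> 11110 (5 bits)
Total length = 4 + 6 + 5 + 5 = 20 bits.

Unary([3, 5, 4, 4]) = 11101111101111011110 (20 bits)


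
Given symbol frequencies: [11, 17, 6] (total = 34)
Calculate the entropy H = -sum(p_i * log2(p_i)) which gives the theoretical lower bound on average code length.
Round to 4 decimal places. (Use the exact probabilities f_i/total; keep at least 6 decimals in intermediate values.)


Per-symbol terms -p_i * log2(p_i) with p_i = f_i/34:
  p = 11/34 = 0.323529: log2(p) = -1.628031, -p*log2(p) = 0.526716
  p = 17/34 = 0.500000: log2(p) = -1.000000, -p*log2(p) = 0.500000
  p = 6/34 = 0.176471: log2(p) = -2.502500, -p*log2(p) = 0.441618
H = 0.526716 + 0.500000 + 0.441618 = 1.468334

H = 1.4683 bits/symbol


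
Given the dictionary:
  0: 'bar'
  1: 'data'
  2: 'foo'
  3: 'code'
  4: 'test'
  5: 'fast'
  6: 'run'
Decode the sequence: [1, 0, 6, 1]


Look up each index in the dictionary:
  1 -> 'data'
  0 -> 'bar'
  6 -> 'run'
  1 -> 'data'

Decoded: "data bar run data"


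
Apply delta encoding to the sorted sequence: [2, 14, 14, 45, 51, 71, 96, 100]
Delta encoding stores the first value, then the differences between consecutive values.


First value: 2
Deltas:
  14 - 2 = 12
  14 - 14 = 0
  45 - 14 = 31
  51 - 45 = 6
  71 - 51 = 20
  96 - 71 = 25
  100 - 96 = 4


Delta encoded: [2, 12, 0, 31, 6, 20, 25, 4]


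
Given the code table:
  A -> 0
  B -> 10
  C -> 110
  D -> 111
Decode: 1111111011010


Decoding:
111 -> D
111 -> D
10 -> B
110 -> C
10 -> B


Result: DDBCB


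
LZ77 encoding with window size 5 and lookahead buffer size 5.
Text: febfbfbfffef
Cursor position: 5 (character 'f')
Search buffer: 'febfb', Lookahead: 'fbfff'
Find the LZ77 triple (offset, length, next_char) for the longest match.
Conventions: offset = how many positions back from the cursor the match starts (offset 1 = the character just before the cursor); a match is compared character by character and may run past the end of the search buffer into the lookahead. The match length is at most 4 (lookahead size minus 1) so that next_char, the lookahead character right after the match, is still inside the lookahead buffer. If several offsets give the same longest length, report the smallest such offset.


Try each offset into the search buffer:
  offset=1 (pos 4, char 'b'): match length 0
  offset=2 (pos 3, char 'f'): match length 3
  offset=3 (pos 2, char 'b'): match length 0
  offset=4 (pos 1, char 'e'): match length 0
  offset=5 (pos 0, char 'f'): match length 1
Longest match has length 3 at offset 2.
next_char = character at position 5 + 3 = 8 -> 'f'

Best match: offset=2, length=3 (matching 'fbf' starting at position 3)
LZ77 triple: (2, 3, 'f')


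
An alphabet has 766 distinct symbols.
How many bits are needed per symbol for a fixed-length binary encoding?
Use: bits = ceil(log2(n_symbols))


log2(766) = 9.5812
Bracket: 2^9 = 512 < 766 <= 2^10 = 1024
So ceil(log2(766)) = 10

bits = ceil(log2(766)) = ceil(9.5812) = 10 bits


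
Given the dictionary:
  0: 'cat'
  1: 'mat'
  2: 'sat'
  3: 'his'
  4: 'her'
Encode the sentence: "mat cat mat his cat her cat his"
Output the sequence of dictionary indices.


Look up each word in the dictionary:
  'mat' -> 1
  'cat' -> 0
  'mat' -> 1
  'his' -> 3
  'cat' -> 0
  'her' -> 4
  'cat' -> 0
  'his' -> 3

Encoded: [1, 0, 1, 3, 0, 4, 0, 3]


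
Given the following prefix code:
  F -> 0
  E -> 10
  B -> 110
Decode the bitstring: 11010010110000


Decoding step by step:
Bits 110 -> B
Bits 10 -> E
Bits 0 -> F
Bits 10 -> E
Bits 110 -> B
Bits 0 -> F
Bits 0 -> F
Bits 0 -> F


Decoded message: BEFEBFFF


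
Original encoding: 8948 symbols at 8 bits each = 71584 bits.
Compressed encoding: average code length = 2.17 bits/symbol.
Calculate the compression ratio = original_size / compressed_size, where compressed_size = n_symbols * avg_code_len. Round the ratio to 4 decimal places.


original_size = n_symbols * orig_bits = 8948 * 8 = 71584 bits
compressed_size = n_symbols * avg_code_len = 8948 * 2.17 = 19417.16 bits
ratio = original_size / compressed_size = 71584 / 19417.16 = 3.6866

Compression ratio = 3.6866


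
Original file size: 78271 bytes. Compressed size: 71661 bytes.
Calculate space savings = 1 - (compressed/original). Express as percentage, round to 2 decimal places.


ratio = compressed/original = 71661/78271 = 0.91555
savings = 1 - ratio = 1 - 0.91555 = 0.08445
as a percentage: 0.08445 * 100 = 8.45%

Space savings = 1 - 71661/78271 = 8.45%


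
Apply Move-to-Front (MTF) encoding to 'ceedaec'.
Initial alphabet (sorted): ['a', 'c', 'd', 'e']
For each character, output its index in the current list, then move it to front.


MTF encoding:
'c': index 1 in ['a', 'c', 'd', 'e'] -> ['c', 'a', 'd', 'e']
'e': index 3 in ['c', 'a', 'd', 'e'] -> ['e', 'c', 'a', 'd']
'e': index 0 in ['e', 'c', 'a', 'd'] -> ['e', 'c', 'a', 'd']
'd': index 3 in ['e', 'c', 'a', 'd'] -> ['d', 'e', 'c', 'a']
'a': index 3 in ['d', 'e', 'c', 'a'] -> ['a', 'd', 'e', 'c']
'e': index 2 in ['a', 'd', 'e', 'c'] -> ['e', 'a', 'd', 'c']
'c': index 3 in ['e', 'a', 'd', 'c'] -> ['c', 'e', 'a', 'd']


Output: [1, 3, 0, 3, 3, 2, 3]


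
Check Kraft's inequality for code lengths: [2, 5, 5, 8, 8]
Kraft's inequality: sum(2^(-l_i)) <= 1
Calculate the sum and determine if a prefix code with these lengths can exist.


Sum = 2^(-2) + 2^(-5) + 2^(-5) + 2^(-8) + 2^(-8)
    = 0.25 + 0.03125 + 0.03125 + 0.00390625 + 0.00390625
    = 82/256 = 0.3203125
Since 0.3203125 <= 1, Kraft's inequality IS satisfied.
A prefix code with these lengths CAN exist.

Kraft sum = 0.3203125. Satisfied.


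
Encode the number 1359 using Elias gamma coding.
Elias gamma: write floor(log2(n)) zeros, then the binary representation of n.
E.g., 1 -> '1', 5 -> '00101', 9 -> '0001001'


num_bits = floor(log2(1359)) + 1 = 11
leading_zeros = num_bits - 1 = 10
binary(1359) = 10101001111

Elias gamma(1359) = '0000000000' + '10101001111' = 000000000010101001111 (21 bits)


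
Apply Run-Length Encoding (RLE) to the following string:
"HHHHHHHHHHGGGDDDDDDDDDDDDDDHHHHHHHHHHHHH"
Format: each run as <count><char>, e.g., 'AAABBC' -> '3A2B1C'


Scanning runs left to right:
  i=0: run of 'H' x 10 -> '10H'
  i=10: run of 'G' x 3 -> '3G'
  i=13: run of 'D' x 14 -> '14D'
  i=27: run of 'H' x 13 -> '13H'

RLE = 10H3G14D13H


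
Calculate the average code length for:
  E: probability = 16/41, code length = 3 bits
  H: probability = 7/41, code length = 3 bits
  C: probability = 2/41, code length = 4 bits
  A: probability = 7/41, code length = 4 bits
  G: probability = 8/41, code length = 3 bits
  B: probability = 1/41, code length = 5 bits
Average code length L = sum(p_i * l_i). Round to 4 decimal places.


Weighted contributions p_i * l_i:
  E: (16/41) * 3 = 48/41
  H: (7/41) * 3 = 21/41
  C: (2/41) * 4 = 8/41
  A: (7/41) * 4 = 28/41
  G: (8/41) * 3 = 24/41
  B: (1/41) * 5 = 5/41
Sum = (48 + 21 + 8 + 28 + 24 + 5)/41 = 134/41

L = 134/41 = 3.2683 bits/symbol


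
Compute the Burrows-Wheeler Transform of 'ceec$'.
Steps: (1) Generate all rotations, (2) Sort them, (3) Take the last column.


Rotations (sorted):
  0: $ceec -> last char: c
  1: c$cee -> last char: e
  2: ceec$ -> last char: $
  3: ec$ce -> last char: e
  4: eec$c -> last char: c


BWT = ce$ec


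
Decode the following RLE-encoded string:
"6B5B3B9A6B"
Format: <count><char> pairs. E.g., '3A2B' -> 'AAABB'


Expanding each <count><char> pair:
  6B -> 'BBBBBB'
  5B -> 'BBBBB'
  3B -> 'BBB'
  9A -> 'AAAAAAAAA'
  6B -> 'BBBBBB'

Decoded = BBBBBBBBBBBBBBAAAAAAAAABBBBBB


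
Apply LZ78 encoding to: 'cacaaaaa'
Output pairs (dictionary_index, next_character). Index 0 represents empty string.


LZ78 encoding steps:
Dictionary: {0: ''}
Step 1: w='' (idx 0), next='c' -> output (0, 'c'), add 'c' as idx 1
Step 2: w='' (idx 0), next='a' -> output (0, 'a'), add 'a' as idx 2
Step 3: w='c' (idx 1), next='a' -> output (1, 'a'), add 'ca' as idx 3
Step 4: w='a' (idx 2), next='a' -> output (2, 'a'), add 'aa' as idx 4
Step 5: w='aa' (idx 4), end of input -> output (4, '')


Encoded: [(0, 'c'), (0, 'a'), (1, 'a'), (2, 'a'), (4, '')]


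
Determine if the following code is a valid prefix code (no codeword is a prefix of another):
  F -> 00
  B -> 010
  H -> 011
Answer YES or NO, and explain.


Checking each pair (does one codeword prefix another?):
  F='00' vs B='010': no prefix
  F='00' vs H='011': no prefix
  B='010' vs F='00': no prefix
  B='010' vs H='011': no prefix
  H='011' vs F='00': no prefix
  H='011' vs B='010': no prefix
No violation found over all pairs.

YES -- this is a valid prefix code. No codeword is a prefix of any other codeword.


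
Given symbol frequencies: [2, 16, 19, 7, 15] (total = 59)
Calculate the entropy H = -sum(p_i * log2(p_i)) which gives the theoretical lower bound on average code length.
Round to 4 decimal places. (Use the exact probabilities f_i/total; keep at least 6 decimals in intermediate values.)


Per-symbol terms -p_i * log2(p_i) with p_i = f_i/59:
  p = 2/59 = 0.033898: log2(p) = -4.882643, -p*log2(p) = 0.165513
  p = 16/59 = 0.271186: log2(p) = -1.882643, -p*log2(p) = 0.510547
  p = 19/59 = 0.322034: log2(p) = -1.634716, -p*log2(p) = 0.526434
  p = 7/59 = 0.118644: log2(p) = -3.075288, -p*log2(p) = 0.364865
  p = 15/59 = 0.254237: log2(p) = -1.975752, -p*log2(p) = 0.502310
H = 0.165513 + 0.510547 + 0.526434 + 0.364865 + 0.502310 = 2.069669

H = 2.0697 bits/symbol


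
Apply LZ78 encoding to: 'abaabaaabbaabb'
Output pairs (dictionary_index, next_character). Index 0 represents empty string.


LZ78 encoding steps:
Dictionary: {0: ''}
Step 1: w='' (idx 0), next='a' -> output (0, 'a'), add 'a' as idx 1
Step 2: w='' (idx 0), next='b' -> output (0, 'b'), add 'b' as idx 2
Step 3: w='a' (idx 1), next='a' -> output (1, 'a'), add 'aa' as idx 3
Step 4: w='b' (idx 2), next='a' -> output (2, 'a'), add 'ba' as idx 4
Step 5: w='aa' (idx 3), next='b' -> output (3, 'b'), add 'aab' as idx 5
Step 6: w='ba' (idx 4), next='a' -> output (4, 'a'), add 'baa' as idx 6
Step 7: w='b' (idx 2), next='b' -> output (2, 'b'), add 'bb' as idx 7


Encoded: [(0, 'a'), (0, 'b'), (1, 'a'), (2, 'a'), (3, 'b'), (4, 'a'), (2, 'b')]


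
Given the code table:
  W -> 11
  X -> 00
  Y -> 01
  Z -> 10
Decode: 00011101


Decoding:
00 -> X
01 -> Y
11 -> W
01 -> Y


Result: XYWY


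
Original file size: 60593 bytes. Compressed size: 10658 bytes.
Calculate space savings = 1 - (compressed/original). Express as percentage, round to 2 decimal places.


ratio = compressed/original = 10658/60593 = 0.175895
savings = 1 - ratio = 1 - 0.175895 = 0.824105
as a percentage: 0.824105 * 100 = 82.41%

Space savings = 1 - 10658/60593 = 82.41%


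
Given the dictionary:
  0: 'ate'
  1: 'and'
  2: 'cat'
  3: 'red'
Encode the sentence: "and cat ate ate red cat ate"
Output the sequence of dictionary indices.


Look up each word in the dictionary:
  'and' -> 1
  'cat' -> 2
  'ate' -> 0
  'ate' -> 0
  'red' -> 3
  'cat' -> 2
  'ate' -> 0

Encoded: [1, 2, 0, 0, 3, 2, 0]


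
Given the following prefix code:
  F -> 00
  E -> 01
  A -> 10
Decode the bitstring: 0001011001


Decoding step by step:
Bits 00 -> F
Bits 01 -> E
Bits 01 -> E
Bits 10 -> A
Bits 01 -> E


Decoded message: FEEAE


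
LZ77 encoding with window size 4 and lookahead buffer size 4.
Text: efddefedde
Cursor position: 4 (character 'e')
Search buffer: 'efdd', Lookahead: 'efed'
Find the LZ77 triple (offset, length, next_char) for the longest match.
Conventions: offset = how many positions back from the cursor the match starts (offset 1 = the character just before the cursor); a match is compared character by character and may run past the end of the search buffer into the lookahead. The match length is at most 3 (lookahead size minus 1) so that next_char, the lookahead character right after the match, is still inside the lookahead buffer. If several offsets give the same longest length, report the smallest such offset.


Try each offset into the search buffer:
  offset=1 (pos 3, char 'd'): match length 0
  offset=2 (pos 2, char 'd'): match length 0
  offset=3 (pos 1, char 'f'): match length 0
  offset=4 (pos 0, char 'e'): match length 2
Longest match has length 2 at offset 4.
next_char = character at position 4 + 2 = 6 -> 'e'

Best match: offset=4, length=2 (matching 'ef' starting at position 0)
LZ77 triple: (4, 2, 'e')


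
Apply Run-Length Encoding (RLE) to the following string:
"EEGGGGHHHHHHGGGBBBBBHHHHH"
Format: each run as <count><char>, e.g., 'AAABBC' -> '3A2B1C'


Scanning runs left to right:
  i=0: run of 'E' x 2 -> '2E'
  i=2: run of 'G' x 4 -> '4G'
  i=6: run of 'H' x 6 -> '6H'
  i=12: run of 'G' x 3 -> '3G'
  i=15: run of 'B' x 5 -> '5B'
  i=20: run of 'H' x 5 -> '5H'

RLE = 2E4G6H3G5B5H


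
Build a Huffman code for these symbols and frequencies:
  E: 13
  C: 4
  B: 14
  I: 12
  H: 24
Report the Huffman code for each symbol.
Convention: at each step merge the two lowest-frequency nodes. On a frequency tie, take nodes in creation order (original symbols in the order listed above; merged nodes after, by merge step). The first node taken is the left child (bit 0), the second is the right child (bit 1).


Huffman tree construction:
Step 1: Merge C(4) + I(12) = 16
Step 2: Merge E(13) + B(14) = 27
Step 3: Merge (C+I)(16) + H(24) = 40
Step 4: Merge (E+B)(27) + ((C+I)+H)(40) = 67
Read each symbol's code off the tree from the root (left child = 0, right child = 1).

Codes:
  E: 00 (length 2)
  C: 100 (length 3)
  B: 01 (length 2)
  I: 101 (length 3)
  H: 11 (length 2)
Average code length: 150/67 = 2.2388 bits/symbol


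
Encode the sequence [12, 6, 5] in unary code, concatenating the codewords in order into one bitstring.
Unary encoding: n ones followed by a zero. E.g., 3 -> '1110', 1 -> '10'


Encode each number as n ones followed by a terminating 0:
  12 -> 1111111111110 (13 bits)
  6 -> 1111110 (7 bits)
  5 -> 111110 (6 bits)
Total length = 13 + 7 + 6 = 26 bits.

Unary([12, 6, 5]) = 11111111111101111110111110 (26 bits)


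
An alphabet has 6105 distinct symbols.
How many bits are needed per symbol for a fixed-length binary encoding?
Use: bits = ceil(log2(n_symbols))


log2(6105) = 12.5758
Bracket: 2^12 = 4096 < 6105 <= 2^13 = 8192
So ceil(log2(6105)) = 13

bits = ceil(log2(6105)) = ceil(12.5758) = 13 bits


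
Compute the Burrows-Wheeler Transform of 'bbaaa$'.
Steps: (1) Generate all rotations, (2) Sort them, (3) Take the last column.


Rotations (sorted):
  0: $bbaaa -> last char: a
  1: a$bbaa -> last char: a
  2: aa$bba -> last char: a
  3: aaa$bb -> last char: b
  4: baaa$b -> last char: b
  5: bbaaa$ -> last char: $


BWT = aaabb$


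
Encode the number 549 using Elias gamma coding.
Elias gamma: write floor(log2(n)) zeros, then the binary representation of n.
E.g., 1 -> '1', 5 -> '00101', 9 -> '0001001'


num_bits = floor(log2(549)) + 1 = 10
leading_zeros = num_bits - 1 = 9
binary(549) = 1000100101

Elias gamma(549) = '000000000' + '1000100101' = 0000000001000100101 (19 bits)


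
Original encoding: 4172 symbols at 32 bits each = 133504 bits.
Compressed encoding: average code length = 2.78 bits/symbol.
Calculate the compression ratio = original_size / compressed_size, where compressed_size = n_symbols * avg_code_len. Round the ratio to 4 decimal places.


original_size = n_symbols * orig_bits = 4172 * 32 = 133504 bits
compressed_size = n_symbols * avg_code_len = 4172 * 2.78 = 11598.16 bits
ratio = original_size / compressed_size = 133504 / 11598.16 = 11.5108

Compression ratio = 11.5108


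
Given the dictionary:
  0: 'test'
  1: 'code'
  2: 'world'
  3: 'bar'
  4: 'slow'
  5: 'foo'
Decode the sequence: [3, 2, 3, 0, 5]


Look up each index in the dictionary:
  3 -> 'bar'
  2 -> 'world'
  3 -> 'bar'
  0 -> 'test'
  5 -> 'foo'

Decoded: "bar world bar test foo"


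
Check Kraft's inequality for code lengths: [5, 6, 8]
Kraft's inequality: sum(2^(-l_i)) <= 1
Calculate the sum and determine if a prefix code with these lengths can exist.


Sum = 2^(-5) + 2^(-6) + 2^(-8)
    = 0.03125 + 0.015625 + 0.00390625
    = 13/256 = 0.05078125
Since 0.05078125 <= 1, Kraft's inequality IS satisfied.
A prefix code with these lengths CAN exist.

Kraft sum = 0.05078125. Satisfied.


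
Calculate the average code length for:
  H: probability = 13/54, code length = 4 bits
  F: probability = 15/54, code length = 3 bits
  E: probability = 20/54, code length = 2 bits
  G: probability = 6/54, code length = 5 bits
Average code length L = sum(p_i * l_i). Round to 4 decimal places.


Weighted contributions p_i * l_i:
  H: (13/54) * 4 = 52/54
  F: (15/54) * 3 = 45/54
  E: (20/54) * 2 = 40/54
  G: (6/54) * 5 = 30/54
Sum = (52 + 45 + 40 + 30)/54 = 167/54

L = 167/54 = 3.0926 bits/symbol


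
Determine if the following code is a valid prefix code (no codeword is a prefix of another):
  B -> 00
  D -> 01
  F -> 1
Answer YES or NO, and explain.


Checking each pair (does one codeword prefix another?):
  B='00' vs D='01': no prefix
  B='00' vs F='1': no prefix
  D='01' vs B='00': no prefix
  D='01' vs F='1': no prefix
  F='1' vs B='00': no prefix
  F='1' vs D='01': no prefix
No violation found over all pairs.

YES -- this is a valid prefix code. No codeword is a prefix of any other codeword.


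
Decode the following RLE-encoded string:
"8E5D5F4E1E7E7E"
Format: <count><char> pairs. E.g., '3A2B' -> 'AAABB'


Expanding each <count><char> pair:
  8E -> 'EEEEEEEE'
  5D -> 'DDDDD'
  5F -> 'FFFFF'
  4E -> 'EEEE'
  1E -> 'E'
  7E -> 'EEEEEEE'
  7E -> 'EEEEEEE'

Decoded = EEEEEEEEDDDDDFFFFFEEEEEEEEEEEEEEEEEEE


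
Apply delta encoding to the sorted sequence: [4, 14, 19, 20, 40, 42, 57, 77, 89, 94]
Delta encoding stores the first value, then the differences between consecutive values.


First value: 4
Deltas:
  14 - 4 = 10
  19 - 14 = 5
  20 - 19 = 1
  40 - 20 = 20
  42 - 40 = 2
  57 - 42 = 15
  77 - 57 = 20
  89 - 77 = 12
  94 - 89 = 5


Delta encoded: [4, 10, 5, 1, 20, 2, 15, 20, 12, 5]


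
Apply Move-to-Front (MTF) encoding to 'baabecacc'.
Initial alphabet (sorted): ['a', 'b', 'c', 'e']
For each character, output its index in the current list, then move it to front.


MTF encoding:
'b': index 1 in ['a', 'b', 'c', 'e'] -> ['b', 'a', 'c', 'e']
'a': index 1 in ['b', 'a', 'c', 'e'] -> ['a', 'b', 'c', 'e']
'a': index 0 in ['a', 'b', 'c', 'e'] -> ['a', 'b', 'c', 'e']
'b': index 1 in ['a', 'b', 'c', 'e'] -> ['b', 'a', 'c', 'e']
'e': index 3 in ['b', 'a', 'c', 'e'] -> ['e', 'b', 'a', 'c']
'c': index 3 in ['e', 'b', 'a', 'c'] -> ['c', 'e', 'b', 'a']
'a': index 3 in ['c', 'e', 'b', 'a'] -> ['a', 'c', 'e', 'b']
'c': index 1 in ['a', 'c', 'e', 'b'] -> ['c', 'a', 'e', 'b']
'c': index 0 in ['c', 'a', 'e', 'b'] -> ['c', 'a', 'e', 'b']


Output: [1, 1, 0, 1, 3, 3, 3, 1, 0]


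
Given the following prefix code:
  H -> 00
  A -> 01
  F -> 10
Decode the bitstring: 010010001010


Decoding step by step:
Bits 01 -> A
Bits 00 -> H
Bits 10 -> F
Bits 00 -> H
Bits 10 -> F
Bits 10 -> F


Decoded message: AHFHFF


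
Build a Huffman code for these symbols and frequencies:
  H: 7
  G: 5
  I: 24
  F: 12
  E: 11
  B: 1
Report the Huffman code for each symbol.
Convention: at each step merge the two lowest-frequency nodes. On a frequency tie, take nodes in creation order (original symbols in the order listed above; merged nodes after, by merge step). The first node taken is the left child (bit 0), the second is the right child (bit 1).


Huffman tree construction:
Step 1: Merge B(1) + G(5) = 6
Step 2: Merge (B+G)(6) + H(7) = 13
Step 3: Merge E(11) + F(12) = 23
Step 4: Merge ((B+G)+H)(13) + (E+F)(23) = 36
Step 5: Merge I(24) + (((B+G)+H)+(E+F))(36) = 60
Read each symbol's code off the tree from the root (left child = 0, right child = 1).

Codes:
  H: 101 (length 3)
  G: 1001 (length 4)
  I: 0 (length 1)
  F: 111 (length 3)
  E: 110 (length 3)
  B: 1000 (length 4)
Average code length: 138/60 = 2.3000 bits/symbol


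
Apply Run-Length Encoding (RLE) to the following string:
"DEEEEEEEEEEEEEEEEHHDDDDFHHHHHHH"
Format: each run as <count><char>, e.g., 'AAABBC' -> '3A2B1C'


Scanning runs left to right:
  i=0: run of 'D' x 1 -> '1D'
  i=1: run of 'E' x 16 -> '16E'
  i=17: run of 'H' x 2 -> '2H'
  i=19: run of 'D' x 4 -> '4D'
  i=23: run of 'F' x 1 -> '1F'
  i=24: run of 'H' x 7 -> '7H'

RLE = 1D16E2H4D1F7H


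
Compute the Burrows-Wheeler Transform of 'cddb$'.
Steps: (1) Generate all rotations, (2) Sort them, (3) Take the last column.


Rotations (sorted):
  0: $cddb -> last char: b
  1: b$cdd -> last char: d
  2: cddb$ -> last char: $
  3: db$cd -> last char: d
  4: ddb$c -> last char: c


BWT = bd$dc


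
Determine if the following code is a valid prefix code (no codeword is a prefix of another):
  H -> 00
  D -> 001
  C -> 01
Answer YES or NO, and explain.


Checking each pair (does one codeword prefix another?):
  H='00' vs D='001': prefix -- VIOLATION

NO -- this is NOT a valid prefix code. H (00) is a prefix of D (001).


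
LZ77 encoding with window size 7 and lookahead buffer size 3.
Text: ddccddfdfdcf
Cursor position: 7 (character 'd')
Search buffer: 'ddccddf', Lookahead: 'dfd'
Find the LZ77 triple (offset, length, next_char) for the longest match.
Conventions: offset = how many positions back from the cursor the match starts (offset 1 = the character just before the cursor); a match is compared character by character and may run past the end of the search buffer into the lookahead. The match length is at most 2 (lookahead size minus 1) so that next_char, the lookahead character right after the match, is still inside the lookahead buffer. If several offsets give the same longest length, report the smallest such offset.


Try each offset into the search buffer:
  offset=1 (pos 6, char 'f'): match length 0
  offset=2 (pos 5, char 'd'): match length 2
  offset=3 (pos 4, char 'd'): match length 1
  offset=4 (pos 3, char 'c'): match length 0
  offset=5 (pos 2, char 'c'): match length 0
  offset=6 (pos 1, char 'd'): match length 1
  offset=7 (pos 0, char 'd'): match length 1
Longest match has length 2 at offset 2.
next_char = character at position 7 + 2 = 9 -> 'd'

Best match: offset=2, length=2 (matching 'df' starting at position 5)
LZ77 triple: (2, 2, 'd')


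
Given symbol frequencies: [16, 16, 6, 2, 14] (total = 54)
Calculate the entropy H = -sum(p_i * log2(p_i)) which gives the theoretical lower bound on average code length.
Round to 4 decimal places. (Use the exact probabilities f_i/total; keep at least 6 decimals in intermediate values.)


Per-symbol terms -p_i * log2(p_i) with p_i = f_i/54:
  p = 16/54 = 0.296296: log2(p) = -1.754888, -p*log2(p) = 0.519967
  p = 16/54 = 0.296296: log2(p) = -1.754888, -p*log2(p) = 0.519967
  p = 6/54 = 0.111111: log2(p) = -3.169925, -p*log2(p) = 0.352214
  p = 2/54 = 0.037037: log2(p) = -4.754888, -p*log2(p) = 0.176107
  p = 14/54 = 0.259259: log2(p) = -1.947533, -p*log2(p) = 0.504916
H = 0.519967 + 0.519967 + 0.352214 + 0.176107 + 0.504916 = 2.073171

H = 2.0732 bits/symbol


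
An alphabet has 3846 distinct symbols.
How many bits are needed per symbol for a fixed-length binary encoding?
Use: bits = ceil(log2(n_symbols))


log2(3846) = 11.9091
Bracket: 2^11 = 2048 < 3846 <= 2^12 = 4096
So ceil(log2(3846)) = 12

bits = ceil(log2(3846)) = ceil(11.9091) = 12 bits


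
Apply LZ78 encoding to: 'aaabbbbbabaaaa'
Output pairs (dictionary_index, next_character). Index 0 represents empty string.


LZ78 encoding steps:
Dictionary: {0: ''}
Step 1: w='' (idx 0), next='a' -> output (0, 'a'), add 'a' as idx 1
Step 2: w='a' (idx 1), next='a' -> output (1, 'a'), add 'aa' as idx 2
Step 3: w='' (idx 0), next='b' -> output (0, 'b'), add 'b' as idx 3
Step 4: w='b' (idx 3), next='b' -> output (3, 'b'), add 'bb' as idx 4
Step 5: w='bb' (idx 4), next='a' -> output (4, 'a'), add 'bba' as idx 5
Step 6: w='b' (idx 3), next='a' -> output (3, 'a'), add 'ba' as idx 6
Step 7: w='aa' (idx 2), next='a' -> output (2, 'a'), add 'aaa' as idx 7


Encoded: [(0, 'a'), (1, 'a'), (0, 'b'), (3, 'b'), (4, 'a'), (3, 'a'), (2, 'a')]
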